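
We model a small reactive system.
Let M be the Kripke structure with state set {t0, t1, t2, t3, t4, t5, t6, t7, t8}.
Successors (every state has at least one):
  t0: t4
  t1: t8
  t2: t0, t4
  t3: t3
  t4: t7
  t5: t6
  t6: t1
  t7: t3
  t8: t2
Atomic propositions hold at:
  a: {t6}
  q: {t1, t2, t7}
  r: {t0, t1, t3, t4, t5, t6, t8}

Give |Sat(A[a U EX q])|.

3

Sat(EX q) = {s : some successor in {t1, t2, t7}} = {t4, t6, t8}
A[a U EX q]: least fixpoint, start Z0 = Sat(EX q) = {t4, t6, t8}, add states in Sat(a) with every successor in Z. Already a fixed point.
Sat(A[a U EX q]) = {t4, t6, t8}
|Sat(A[a U EX q])| = |{t4, t6, t8}| = 3.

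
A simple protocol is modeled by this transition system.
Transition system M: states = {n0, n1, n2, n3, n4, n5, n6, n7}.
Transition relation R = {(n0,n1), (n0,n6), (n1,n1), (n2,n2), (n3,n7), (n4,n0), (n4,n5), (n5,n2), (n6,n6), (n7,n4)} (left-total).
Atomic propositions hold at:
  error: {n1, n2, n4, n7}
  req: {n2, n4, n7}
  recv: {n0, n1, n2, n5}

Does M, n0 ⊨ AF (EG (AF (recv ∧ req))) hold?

Sat(recv ∧ req) = {n2}
AF (recv ∧ req): least fixpoint, start Z0 = {n2}, add states with every successor in Z. Z1 = {n2, n5}; fixed.
Sat(AF (recv ∧ req)) = {n2, n5}
EG (AF (recv ∧ req)): greatest fixpoint, start Z0 = {n2, n5}, keep only states in Sat with some successor in Z. Already a fixed point.
Sat(EG (AF (recv ∧ req))) = {n2, n5}
AF (EG (AF (recv ∧ req))): least fixpoint, start Z0 = {n2, n5}, add states with every successor in Z. Already a fixed point.
Sat(AF (EG (AF (recv ∧ req)))) = {n2, n5}
n0 ∉ Sat(AF (EG (AF (recv ∧ req)))) = {n2, n5}, so the formula does not hold at n0.

No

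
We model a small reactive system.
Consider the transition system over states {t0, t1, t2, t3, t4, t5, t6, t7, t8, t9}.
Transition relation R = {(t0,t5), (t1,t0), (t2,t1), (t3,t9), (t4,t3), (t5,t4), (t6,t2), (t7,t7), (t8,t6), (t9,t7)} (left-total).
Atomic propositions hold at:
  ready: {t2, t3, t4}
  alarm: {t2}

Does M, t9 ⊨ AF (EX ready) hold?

Sat(EX ready) = {s : some successor in {t2, t3, t4}} = {t4, t5, t6}
AF (EX ready): least fixpoint, start Z0 = {t4, t5, t6}, add states with every successor in Z. Z1 = {t0, t4, t5, t6, t8}; Z2 = {t0, t1, t4, t5, t6, t8}; Z3 = {t0, t1, t2, t4, t5, t6, t8}; fixed.
Sat(AF (EX ready)) = {t0, t1, t2, t4, t5, t6, t8}
t9 ∉ Sat(AF (EX ready)) = {t0, t1, t2, t4, t5, t6, t8}, so the formula does not hold at t9.

No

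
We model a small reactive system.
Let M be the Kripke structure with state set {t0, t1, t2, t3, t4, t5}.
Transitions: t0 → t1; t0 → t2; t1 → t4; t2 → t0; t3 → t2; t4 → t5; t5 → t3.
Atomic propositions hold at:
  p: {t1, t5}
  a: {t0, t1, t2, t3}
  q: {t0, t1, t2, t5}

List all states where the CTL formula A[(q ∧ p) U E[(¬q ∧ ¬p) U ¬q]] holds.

{t1, t3, t4, t5}

Sat(q ∧ p) = {t1, t5}
Sat(¬q) = {t3, t4}
Sat(¬p) = {t0, t2, t3, t4}
Sat(¬q ∧ ¬p) = {t3, t4}
E[(¬q ∧ ¬p) U ¬q]: least fixpoint, start Z0 = Sat(¬q) = {t3, t4}, add states in Sat(¬q ∧ ¬p) with some successor in Z. Already a fixed point.
Sat(E[(¬q ∧ ¬p) U ¬q]) = {t3, t4}
A[(q ∧ p) U E[(¬q ∧ ¬p) U ¬q]]: least fixpoint, start Z0 = Sat(E[(¬q ∧ ¬p) U ¬q]) = {t3, t4}, add states in Sat(q ∧ p) with every successor in Z. Z1 = {t1, t3, t4, t5}; fixed.
Sat(A[(q ∧ p) U E[(¬q ∧ ¬p) U ¬q]]) = {t1, t3, t4, t5}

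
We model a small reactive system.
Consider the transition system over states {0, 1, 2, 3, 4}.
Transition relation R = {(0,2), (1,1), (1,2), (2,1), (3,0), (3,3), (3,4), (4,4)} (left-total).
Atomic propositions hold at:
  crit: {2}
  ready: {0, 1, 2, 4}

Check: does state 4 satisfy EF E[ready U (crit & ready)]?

No

Sat(crit & ready) = {2}
E[ready U (crit & ready)]: least fixpoint, start Z0 = Sat((crit & ready)) = {2}, add states in Sat(ready) with some successor in Z. Z1 = {0, 1, 2}; fixed.
Sat(E[ready U (crit & ready)]) = {0, 1, 2}
EF E[ready U (crit & ready)]: least fixpoint, start Z0 = {0, 1, 2}, add states with some successor in Z. Z1 = {0, 1, 2, 3}; fixed.
Sat(EF E[ready U (crit & ready)]) = {0, 1, 2, 3}
4 ∉ Sat(EF E[ready U (crit & ready)]) = {0, 1, 2, 3}, so the formula does not hold at 4.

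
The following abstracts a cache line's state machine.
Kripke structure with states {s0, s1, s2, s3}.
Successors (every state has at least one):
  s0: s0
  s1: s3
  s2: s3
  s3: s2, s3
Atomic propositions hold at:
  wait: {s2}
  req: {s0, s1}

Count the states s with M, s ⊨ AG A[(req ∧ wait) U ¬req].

Sat(req ∧ wait) = ∅
Sat(¬req) = {s2, s3}
A[(req ∧ wait) U ¬req]: least fixpoint, start Z0 = Sat(¬req) = {s2, s3}, add states in Sat(req ∧ wait) with every successor in Z. Already a fixed point.
Sat(A[(req ∧ wait) U ¬req]) = {s2, s3}
AG A[(req ∧ wait) U ¬req]: greatest fixpoint, start Z0 = {s2, s3}, keep only states in Sat with every successor in Z. Already a fixed point.
Sat(AG A[(req ∧ wait) U ¬req]) = {s2, s3}
|Sat(AG A[(req ∧ wait) U ¬req])| = |{s2, s3}| = 2.

2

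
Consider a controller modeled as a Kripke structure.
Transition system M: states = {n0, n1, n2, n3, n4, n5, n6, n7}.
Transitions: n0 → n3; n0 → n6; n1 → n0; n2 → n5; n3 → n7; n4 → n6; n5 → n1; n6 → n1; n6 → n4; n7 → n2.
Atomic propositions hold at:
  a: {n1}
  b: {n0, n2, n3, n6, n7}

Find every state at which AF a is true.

{n1, n2, n3, n5, n7}

AF a: least fixpoint, start Z0 = {n1}, add states with every successor in Z. Z1 = {n1, n5}; Z2 = {n1, n2, n5}; Z3 = {n1, n2, n5, n7}; Z4 = {n1, n2, n3, n5, n7}; fixed.
Sat(AF a) = {n1, n2, n3, n5, n7}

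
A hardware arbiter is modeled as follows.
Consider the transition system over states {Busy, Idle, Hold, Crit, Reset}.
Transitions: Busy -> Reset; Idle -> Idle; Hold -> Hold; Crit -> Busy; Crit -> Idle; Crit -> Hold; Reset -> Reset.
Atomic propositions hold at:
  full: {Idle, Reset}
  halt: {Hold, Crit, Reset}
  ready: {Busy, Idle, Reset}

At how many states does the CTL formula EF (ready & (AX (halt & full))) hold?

Sat(halt & full) = {Reset}
Sat(AX (halt & full)) = {s : every successor in {Reset}} = {Busy, Reset}
Sat(ready & (AX (halt & full))) = {Busy, Reset}
EF (ready & (AX (halt & full))): least fixpoint, start Z0 = {Busy, Reset}, add states with some successor in Z. Z1 = {Busy, Crit, Reset}; fixed.
Sat(EF (ready & (AX (halt & full)))) = {Busy, Crit, Reset}
|Sat(EF (ready & (AX (halt & full))))| = |{Busy, Crit, Reset}| = 3.

3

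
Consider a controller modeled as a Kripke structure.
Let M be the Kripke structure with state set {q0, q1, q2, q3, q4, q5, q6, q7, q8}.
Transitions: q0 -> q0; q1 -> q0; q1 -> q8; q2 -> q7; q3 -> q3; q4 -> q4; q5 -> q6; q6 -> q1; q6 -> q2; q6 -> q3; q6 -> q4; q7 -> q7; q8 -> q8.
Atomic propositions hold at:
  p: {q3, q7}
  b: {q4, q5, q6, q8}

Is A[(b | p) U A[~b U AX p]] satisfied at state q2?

Yes

Sat(b | p) = {q3, q4, q5, q6, q7, q8}
Sat(~b) = {q0, q1, q2, q3, q7}
Sat(AX p) = {s : every successor in {q3, q7}} = {q2, q3, q7}
A[~b U AX p]: least fixpoint, start Z0 = Sat(AX p) = {q2, q3, q7}, add states in Sat(~b) with every successor in Z. Already a fixed point.
Sat(A[~b U AX p]) = {q2, q3, q7}
A[(b | p) U A[~b U AX p]]: least fixpoint, start Z0 = Sat(A[~b U AX p]) = {q2, q3, q7}, add states in Sat(b | p) with every successor in Z. Already a fixed point.
Sat(A[(b | p) U A[~b U AX p]]) = {q2, q3, q7}
q2 ∈ Sat(A[(b | p) U A[~b U AX p]]) = {q2, q3, q7}, so the formula holds at q2.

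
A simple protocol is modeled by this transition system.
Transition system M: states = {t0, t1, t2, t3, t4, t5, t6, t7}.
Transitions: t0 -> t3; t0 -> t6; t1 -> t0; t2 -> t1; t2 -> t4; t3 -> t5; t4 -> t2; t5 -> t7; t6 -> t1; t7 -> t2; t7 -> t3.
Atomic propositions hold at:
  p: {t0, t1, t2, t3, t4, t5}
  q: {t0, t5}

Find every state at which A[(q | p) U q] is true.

Sat(q | p) = {t0, t1, t2, t3, t4, t5}
A[(q | p) U q]: least fixpoint, start Z0 = Sat(q) = {t0, t5}, add states in Sat(q | p) with every successor in Z. Z1 = {t0, t1, t3, t5}; fixed.
Sat(A[(q | p) U q]) = {t0, t1, t3, t5}

{t0, t1, t3, t5}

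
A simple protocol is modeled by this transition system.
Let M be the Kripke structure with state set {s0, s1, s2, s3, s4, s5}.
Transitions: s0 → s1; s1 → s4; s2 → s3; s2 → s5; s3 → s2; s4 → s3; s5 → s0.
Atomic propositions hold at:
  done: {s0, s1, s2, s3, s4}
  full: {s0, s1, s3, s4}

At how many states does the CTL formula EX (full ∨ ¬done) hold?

Sat(¬done) = {s5}
Sat(full ∨ ¬done) = {s0, s1, s3, s4, s5}
Sat(EX (full ∨ ¬done)) = {s : some successor in {s0, s1, s3, s4, s5}} = {s0, s1, s2, s4, s5}
|Sat(EX (full ∨ ¬done))| = |{s0, s1, s2, s4, s5}| = 5.

5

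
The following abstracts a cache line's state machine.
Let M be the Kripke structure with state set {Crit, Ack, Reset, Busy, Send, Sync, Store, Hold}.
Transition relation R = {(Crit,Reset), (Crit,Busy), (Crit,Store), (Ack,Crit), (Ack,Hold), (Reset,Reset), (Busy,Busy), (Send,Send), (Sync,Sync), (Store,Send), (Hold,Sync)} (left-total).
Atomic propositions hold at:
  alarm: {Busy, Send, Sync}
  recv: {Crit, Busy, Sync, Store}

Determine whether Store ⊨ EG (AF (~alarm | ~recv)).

Sat(~alarm) = {Crit, Ack, Reset, Store, Hold}
Sat(~recv) = {Ack, Reset, Send, Hold}
Sat(~alarm | ~recv) = {Crit, Ack, Reset, Send, Store, Hold}
AF (~alarm | ~recv): least fixpoint, start Z0 = {Crit, Ack, Reset, Send, Store, Hold}, add states with every successor in Z. Already a fixed point.
Sat(AF (~alarm | ~recv)) = {Crit, Ack, Reset, Send, Store, Hold}
EG (AF (~alarm | ~recv)): greatest fixpoint, start Z0 = {Crit, Ack, Reset, Send, Store, Hold}, keep only states in Sat with some successor in Z. Z1 = {Crit, Ack, Reset, Send, Store}; fixed.
Sat(EG (AF (~alarm | ~recv))) = {Crit, Ack, Reset, Send, Store}
Store ∈ Sat(EG (AF (~alarm | ~recv))) = {Crit, Ack, Reset, Send, Store}, so the formula holds at Store.

Yes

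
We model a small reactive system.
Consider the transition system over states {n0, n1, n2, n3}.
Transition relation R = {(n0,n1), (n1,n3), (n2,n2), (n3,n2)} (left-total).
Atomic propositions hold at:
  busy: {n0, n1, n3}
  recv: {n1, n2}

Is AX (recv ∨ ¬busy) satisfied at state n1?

No

Sat(¬busy) = {n2}
Sat(recv ∨ ¬busy) = {n1, n2}
Sat(AX (recv ∨ ¬busy)) = {s : every successor in {n1, n2}} = {n0, n2, n3}
n1 ∉ Sat(AX (recv ∨ ¬busy)) = {n0, n2, n3}, so the formula does not hold at n1.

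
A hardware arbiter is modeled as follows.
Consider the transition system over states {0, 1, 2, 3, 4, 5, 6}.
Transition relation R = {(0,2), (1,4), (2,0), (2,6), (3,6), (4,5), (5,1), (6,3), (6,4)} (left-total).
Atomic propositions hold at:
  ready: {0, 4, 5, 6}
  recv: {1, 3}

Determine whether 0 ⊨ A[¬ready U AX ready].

No

Sat(¬ready) = {1, 2, 3}
Sat(AX ready) = {s : every successor in {0, 4, 5, 6}} = {1, 2, 3, 4}
A[¬ready U AX ready]: least fixpoint, start Z0 = Sat(AX ready) = {1, 2, 3, 4}, add states in Sat(¬ready) with every successor in Z. Already a fixed point.
Sat(A[¬ready U AX ready]) = {1, 2, 3, 4}
0 ∉ Sat(A[¬ready U AX ready]) = {1, 2, 3, 4}, so the formula does not hold at 0.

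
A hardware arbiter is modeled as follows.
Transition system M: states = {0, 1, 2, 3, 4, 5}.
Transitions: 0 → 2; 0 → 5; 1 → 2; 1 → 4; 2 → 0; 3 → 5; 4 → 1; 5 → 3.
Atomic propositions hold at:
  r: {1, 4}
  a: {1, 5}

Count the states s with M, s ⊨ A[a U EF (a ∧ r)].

Sat(a ∧ r) = {1}
EF (a ∧ r): least fixpoint, start Z0 = {1}, add states with some successor in Z. Z1 = {1, 4}; fixed.
Sat(EF (a ∧ r)) = {1, 4}
A[a U EF (a ∧ r)]: least fixpoint, start Z0 = Sat(EF (a ∧ r)) = {1, 4}, add states in Sat(a) with every successor in Z. Already a fixed point.
Sat(A[a U EF (a ∧ r)]) = {1, 4}
|Sat(A[a U EF (a ∧ r)])| = |{1, 4}| = 2.

2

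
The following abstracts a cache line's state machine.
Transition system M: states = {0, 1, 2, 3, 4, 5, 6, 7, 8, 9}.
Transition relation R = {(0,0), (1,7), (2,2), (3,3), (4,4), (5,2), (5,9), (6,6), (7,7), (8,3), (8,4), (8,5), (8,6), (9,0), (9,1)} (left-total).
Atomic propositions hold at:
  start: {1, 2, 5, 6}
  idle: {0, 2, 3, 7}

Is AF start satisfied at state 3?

AF start: least fixpoint, start Z0 = {1, 2, 5, 6}, add states with every successor in Z. Already a fixed point.
Sat(AF start) = {1, 2, 5, 6}
3 ∉ Sat(AF start) = {1, 2, 5, 6}, so the formula does not hold at 3.

No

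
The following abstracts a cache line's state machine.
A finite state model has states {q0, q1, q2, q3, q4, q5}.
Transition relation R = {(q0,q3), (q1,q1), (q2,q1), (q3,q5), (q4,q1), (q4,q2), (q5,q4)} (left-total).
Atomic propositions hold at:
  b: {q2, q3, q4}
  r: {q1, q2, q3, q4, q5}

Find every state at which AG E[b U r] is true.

{q1, q2, q3, q4, q5}

E[b U r]: least fixpoint, start Z0 = Sat(r) = {q1, q2, q3, q4, q5}, add states in Sat(b) with some successor in Z. Already a fixed point.
Sat(E[b U r]) = {q1, q2, q3, q4, q5}
AG E[b U r]: greatest fixpoint, start Z0 = {q1, q2, q3, q4, q5}, keep only states in Sat with every successor in Z. Already a fixed point.
Sat(AG E[b U r]) = {q1, q2, q3, q4, q5}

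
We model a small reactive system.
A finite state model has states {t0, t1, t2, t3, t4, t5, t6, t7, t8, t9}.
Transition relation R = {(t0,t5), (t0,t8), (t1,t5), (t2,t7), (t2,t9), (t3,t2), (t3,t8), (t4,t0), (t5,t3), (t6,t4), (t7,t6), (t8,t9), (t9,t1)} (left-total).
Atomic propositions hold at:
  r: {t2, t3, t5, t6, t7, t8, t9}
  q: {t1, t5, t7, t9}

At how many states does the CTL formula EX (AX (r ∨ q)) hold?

8

Sat(r ∨ q) = {t1, t2, t3, t5, t6, t7, t8, t9}
Sat(AX (r ∨ q)) = {s : every successor in {t1, t2, t3, t5, t6, t7, t8, t9}} = {t0, t1, t2, t3, t5, t7, t8, t9}
Sat(EX (AX (r ∨ q))) = {s : some successor in {t0, t1, t2, t3, t5, t7, t8, t9}} = {t0, t1, t2, t3, t4, t5, t8, t9}
|Sat(EX (AX (r ∨ q)))| = |{t0, t1, t2, t3, t4, t5, t8, t9}| = 8.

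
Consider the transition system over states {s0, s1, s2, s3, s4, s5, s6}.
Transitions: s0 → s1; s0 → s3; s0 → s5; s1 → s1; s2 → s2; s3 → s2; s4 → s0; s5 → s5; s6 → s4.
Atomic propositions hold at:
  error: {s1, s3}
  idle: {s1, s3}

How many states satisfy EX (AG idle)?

AG idle: greatest fixpoint, start Z0 = {s1, s3}, keep only states in Sat with every successor in Z. Z1 = {s1}; fixed.
Sat(AG idle) = {s1}
Sat(EX (AG idle)) = {s : some successor in {s1}} = {s0, s1}
|Sat(EX (AG idle))| = |{s0, s1}| = 2.

2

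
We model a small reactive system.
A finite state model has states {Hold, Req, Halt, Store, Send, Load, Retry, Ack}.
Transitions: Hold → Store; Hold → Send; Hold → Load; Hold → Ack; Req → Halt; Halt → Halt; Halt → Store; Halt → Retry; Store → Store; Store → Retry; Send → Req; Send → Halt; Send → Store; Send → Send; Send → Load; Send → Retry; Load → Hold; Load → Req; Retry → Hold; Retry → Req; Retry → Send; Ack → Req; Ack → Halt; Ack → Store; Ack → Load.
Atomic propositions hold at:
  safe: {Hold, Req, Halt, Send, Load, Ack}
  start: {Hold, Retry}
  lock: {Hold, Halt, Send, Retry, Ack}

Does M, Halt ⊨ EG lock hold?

Yes

EG lock: greatest fixpoint, start Z0 = {Hold, Halt, Send, Retry, Ack}, keep only states in Sat with some successor in Z. Already a fixed point.
Sat(EG lock) = {Hold, Halt, Send, Retry, Ack}
Halt ∈ Sat(EG lock) = {Hold, Halt, Send, Retry, Ack}, so the formula holds at Halt.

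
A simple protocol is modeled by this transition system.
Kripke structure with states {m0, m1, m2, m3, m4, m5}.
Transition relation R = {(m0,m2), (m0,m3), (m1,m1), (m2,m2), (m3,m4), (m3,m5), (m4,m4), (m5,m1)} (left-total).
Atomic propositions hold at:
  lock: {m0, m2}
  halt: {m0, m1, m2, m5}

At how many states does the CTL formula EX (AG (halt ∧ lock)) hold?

Sat(halt ∧ lock) = {m0, m2}
AG (halt ∧ lock): greatest fixpoint, start Z0 = {m0, m2}, keep only states in Sat with every successor in Z. Z1 = {m2}; fixed.
Sat(AG (halt ∧ lock)) = {m2}
Sat(EX (AG (halt ∧ lock))) = {s : some successor in {m2}} = {m0, m2}
|Sat(EX (AG (halt ∧ lock)))| = |{m0, m2}| = 2.

2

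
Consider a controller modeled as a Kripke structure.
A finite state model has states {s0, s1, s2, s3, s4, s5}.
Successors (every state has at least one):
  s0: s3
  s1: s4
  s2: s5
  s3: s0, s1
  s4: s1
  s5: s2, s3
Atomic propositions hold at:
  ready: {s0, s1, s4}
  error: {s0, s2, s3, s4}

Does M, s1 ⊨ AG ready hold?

Yes

AG ready: greatest fixpoint, start Z0 = {s0, s1, s4}, keep only states in Sat with every successor in Z. Z1 = {s1, s4}; fixed.
Sat(AG ready) = {s1, s4}
s1 ∈ Sat(AG ready) = {s1, s4}, so the formula holds at s1.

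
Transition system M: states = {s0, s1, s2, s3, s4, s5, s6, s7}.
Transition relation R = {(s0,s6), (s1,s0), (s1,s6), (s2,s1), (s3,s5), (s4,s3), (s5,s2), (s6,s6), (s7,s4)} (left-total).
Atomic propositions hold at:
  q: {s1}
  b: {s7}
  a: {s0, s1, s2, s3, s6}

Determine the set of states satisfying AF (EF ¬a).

{s3, s4, s5, s7}

Sat(¬a) = {s4, s5, s7}
EF ¬a: least fixpoint, start Z0 = {s4, s5, s7}, add states with some successor in Z. Z1 = {s3, s4, s5, s7}; fixed.
Sat(EF ¬a) = {s3, s4, s5, s7}
AF (EF ¬a): least fixpoint, start Z0 = {s3, s4, s5, s7}, add states with every successor in Z. Already a fixed point.
Sat(AF (EF ¬a)) = {s3, s4, s5, s7}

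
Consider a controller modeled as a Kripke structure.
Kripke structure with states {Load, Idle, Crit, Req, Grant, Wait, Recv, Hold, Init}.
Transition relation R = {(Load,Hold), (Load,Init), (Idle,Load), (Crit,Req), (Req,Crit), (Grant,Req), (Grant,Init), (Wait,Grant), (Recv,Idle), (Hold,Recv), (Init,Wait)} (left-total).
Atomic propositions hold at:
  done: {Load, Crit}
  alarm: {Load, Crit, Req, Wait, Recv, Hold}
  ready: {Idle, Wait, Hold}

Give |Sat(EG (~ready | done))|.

3

Sat(~ready) = {Load, Crit, Req, Grant, Recv, Init}
Sat(~ready | done) = {Load, Crit, Req, Grant, Recv, Init}
EG (~ready | done): greatest fixpoint, start Z0 = {Load, Crit, Req, Grant, Recv, Init}, keep only states in Sat with some successor in Z. Z1 = {Load, Crit, Req, Grant}; Z2 = {Crit, Req, Grant}; fixed.
Sat(EG (~ready | done)) = {Crit, Req, Grant}
|Sat(EG (~ready | done))| = |{Crit, Req, Grant}| = 3.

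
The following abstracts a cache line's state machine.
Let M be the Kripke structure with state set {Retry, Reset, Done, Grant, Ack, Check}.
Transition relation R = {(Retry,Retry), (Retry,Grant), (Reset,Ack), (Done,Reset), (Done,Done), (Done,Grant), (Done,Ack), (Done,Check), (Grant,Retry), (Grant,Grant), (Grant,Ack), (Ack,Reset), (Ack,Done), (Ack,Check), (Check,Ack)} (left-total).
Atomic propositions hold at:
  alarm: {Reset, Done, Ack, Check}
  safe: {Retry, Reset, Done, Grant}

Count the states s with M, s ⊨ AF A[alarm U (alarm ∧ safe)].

2

Sat(alarm ∧ safe) = {Reset, Done}
A[alarm U (alarm ∧ safe)]: least fixpoint, start Z0 = Sat((alarm ∧ safe)) = {Reset, Done}, add states in Sat(alarm) with every successor in Z. Already a fixed point.
Sat(A[alarm U (alarm ∧ safe)]) = {Reset, Done}
AF A[alarm U (alarm ∧ safe)]: least fixpoint, start Z0 = {Reset, Done}, add states with every successor in Z. Already a fixed point.
Sat(AF A[alarm U (alarm ∧ safe)]) = {Reset, Done}
|Sat(AF A[alarm U (alarm ∧ safe)])| = |{Reset, Done}| = 2.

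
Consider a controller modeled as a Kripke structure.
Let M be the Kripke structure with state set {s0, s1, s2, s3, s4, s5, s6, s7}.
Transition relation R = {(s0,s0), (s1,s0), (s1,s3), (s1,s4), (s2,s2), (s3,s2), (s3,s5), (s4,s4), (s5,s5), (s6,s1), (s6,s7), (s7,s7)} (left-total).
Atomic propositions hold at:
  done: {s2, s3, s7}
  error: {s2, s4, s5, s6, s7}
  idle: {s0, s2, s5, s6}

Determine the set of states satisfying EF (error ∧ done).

{s1, s2, s3, s6, s7}

Sat(error ∧ done) = {s2, s7}
EF (error ∧ done): least fixpoint, start Z0 = {s2, s7}, add states with some successor in Z. Z1 = {s2, s3, s6, s7}; Z2 = {s1, s2, s3, s6, s7}; fixed.
Sat(EF (error ∧ done)) = {s1, s2, s3, s6, s7}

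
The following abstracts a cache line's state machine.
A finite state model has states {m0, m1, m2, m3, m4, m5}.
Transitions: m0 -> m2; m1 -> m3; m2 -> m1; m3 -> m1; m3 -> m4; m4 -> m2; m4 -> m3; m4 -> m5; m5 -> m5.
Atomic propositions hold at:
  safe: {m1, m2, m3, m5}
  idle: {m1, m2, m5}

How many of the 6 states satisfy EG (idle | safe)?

Sat(idle | safe) = {m1, m2, m3, m5}
EG (idle | safe): greatest fixpoint, start Z0 = {m1, m2, m3, m5}, keep only states in Sat with some successor in Z. Already a fixed point.
Sat(EG (idle | safe)) = {m1, m2, m3, m5}
|Sat(EG (idle | safe))| = |{m1, m2, m3, m5}| = 4.

4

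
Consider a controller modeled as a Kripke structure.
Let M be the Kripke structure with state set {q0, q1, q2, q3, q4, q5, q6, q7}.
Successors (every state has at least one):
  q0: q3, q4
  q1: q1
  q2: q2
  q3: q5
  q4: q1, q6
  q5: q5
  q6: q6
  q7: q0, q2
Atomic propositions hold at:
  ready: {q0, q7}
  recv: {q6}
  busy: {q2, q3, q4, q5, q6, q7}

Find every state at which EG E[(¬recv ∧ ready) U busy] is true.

Sat(¬recv) = {q0, q1, q2, q3, q4, q5, q7}
Sat(¬recv ∧ ready) = {q0, q7}
E[(¬recv ∧ ready) U busy]: least fixpoint, start Z0 = Sat(busy) = {q2, q3, q4, q5, q6, q7}, add states in Sat(¬recv ∧ ready) with some successor in Z. Z1 = {q0, q2, q3, q4, q5, q6, q7}; fixed.
Sat(E[(¬recv ∧ ready) U busy]) = {q0, q2, q3, q4, q5, q6, q7}
EG E[(¬recv ∧ ready) U busy]: greatest fixpoint, start Z0 = {q0, q2, q3, q4, q5, q6, q7}, keep only states in Sat with some successor in Z. Already a fixed point.
Sat(EG E[(¬recv ∧ ready) U busy]) = {q0, q2, q3, q4, q5, q6, q7}

{q0, q2, q3, q4, q5, q6, q7}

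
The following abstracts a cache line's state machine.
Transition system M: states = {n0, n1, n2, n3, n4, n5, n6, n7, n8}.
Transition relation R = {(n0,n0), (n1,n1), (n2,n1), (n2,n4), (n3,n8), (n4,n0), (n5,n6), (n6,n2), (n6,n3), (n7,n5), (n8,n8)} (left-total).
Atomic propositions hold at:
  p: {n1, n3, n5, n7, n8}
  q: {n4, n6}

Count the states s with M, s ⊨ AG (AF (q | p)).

3

Sat(q | p) = {n1, n3, n4, n5, n6, n7, n8}
AF (q | p): least fixpoint, start Z0 = {n1, n3, n4, n5, n6, n7, n8}, add states with every successor in Z. Z1 = {n1, n2, n3, n4, n5, n6, n7, n8}; fixed.
Sat(AF (q | p)) = {n1, n2, n3, n4, n5, n6, n7, n8}
AG (AF (q | p)): greatest fixpoint, start Z0 = {n1, n2, n3, n4, n5, n6, n7, n8}, keep only states in Sat with every successor in Z. Z1 = {n1, n2, n3, n5, n6, n7, n8}; Z2 = {n1, n3, n5, n6, n7, n8}; Z3 = {n1, n3, n5, n7, n8}; Z4 = {n1, n3, n7, n8}; Z5 = {n1, n3, n8}; fixed.
Sat(AG (AF (q | p))) = {n1, n3, n8}
|Sat(AG (AF (q | p)))| = |{n1, n3, n8}| = 3.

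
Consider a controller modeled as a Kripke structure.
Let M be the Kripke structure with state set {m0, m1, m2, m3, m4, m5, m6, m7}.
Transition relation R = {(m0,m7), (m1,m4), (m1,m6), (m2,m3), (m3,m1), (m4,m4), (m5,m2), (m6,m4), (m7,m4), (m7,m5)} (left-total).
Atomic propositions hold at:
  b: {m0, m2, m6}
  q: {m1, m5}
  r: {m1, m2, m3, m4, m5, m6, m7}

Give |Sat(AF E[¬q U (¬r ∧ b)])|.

Sat(¬q) = {m0, m2, m3, m4, m6, m7}
Sat(¬r) = {m0}
Sat(¬r ∧ b) = {m0}
E[¬q U (¬r ∧ b)]: least fixpoint, start Z0 = Sat((¬r ∧ b)) = {m0}, add states in Sat(¬q) with some successor in Z. Already a fixed point.
Sat(E[¬q U (¬r ∧ b)]) = {m0}
AF E[¬q U (¬r ∧ b)]: least fixpoint, start Z0 = {m0}, add states with every successor in Z. Already a fixed point.
Sat(AF E[¬q U (¬r ∧ b)]) = {m0}
|Sat(AF E[¬q U (¬r ∧ b)])| = |{m0}| = 1.

1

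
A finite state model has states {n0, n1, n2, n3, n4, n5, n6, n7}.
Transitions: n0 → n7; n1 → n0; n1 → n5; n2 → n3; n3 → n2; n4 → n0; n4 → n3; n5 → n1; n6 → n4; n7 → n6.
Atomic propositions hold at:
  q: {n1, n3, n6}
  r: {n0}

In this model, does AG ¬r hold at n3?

Yes

Sat(¬r) = {n1, n2, n3, n4, n5, n6, n7}
AG ¬r: greatest fixpoint, start Z0 = {n1, n2, n3, n4, n5, n6, n7}, keep only states in Sat with every successor in Z. Z1 = {n2, n3, n5, n6, n7}; Z2 = {n2, n3, n7}; Z3 = {n2, n3}; fixed.
Sat(AG ¬r) = {n2, n3}
n3 ∈ Sat(AG ¬r) = {n2, n3}, so the formula holds at n3.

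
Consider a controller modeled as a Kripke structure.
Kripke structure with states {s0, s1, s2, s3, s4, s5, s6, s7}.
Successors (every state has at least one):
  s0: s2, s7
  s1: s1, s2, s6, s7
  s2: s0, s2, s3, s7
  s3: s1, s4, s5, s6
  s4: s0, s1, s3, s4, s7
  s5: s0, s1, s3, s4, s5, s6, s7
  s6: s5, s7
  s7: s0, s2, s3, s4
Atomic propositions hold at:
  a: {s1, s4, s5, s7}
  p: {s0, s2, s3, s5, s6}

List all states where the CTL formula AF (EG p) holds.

{s0, s2, s3, s5, s6}

EG p: greatest fixpoint, start Z0 = {s0, s2, s3, s5, s6}, keep only states in Sat with some successor in Z. Already a fixed point.
Sat(EG p) = {s0, s2, s3, s5, s6}
AF (EG p): least fixpoint, start Z0 = {s0, s2, s3, s5, s6}, add states with every successor in Z. Already a fixed point.
Sat(AF (EG p)) = {s0, s2, s3, s5, s6}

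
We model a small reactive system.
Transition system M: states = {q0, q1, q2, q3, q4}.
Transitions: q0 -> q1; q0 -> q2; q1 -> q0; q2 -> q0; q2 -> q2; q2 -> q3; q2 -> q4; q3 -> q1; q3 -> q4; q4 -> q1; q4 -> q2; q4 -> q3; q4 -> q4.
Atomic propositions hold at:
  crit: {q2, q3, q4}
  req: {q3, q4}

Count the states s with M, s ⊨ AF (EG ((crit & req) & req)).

2

Sat(crit & req) = {q3, q4}
Sat((crit & req) & req) = {q3, q4}
EG ((crit & req) & req): greatest fixpoint, start Z0 = {q3, q4}, keep only states in Sat with some successor in Z. Already a fixed point.
Sat(EG ((crit & req) & req)) = {q3, q4}
AF (EG ((crit & req) & req)): least fixpoint, start Z0 = {q3, q4}, add states with every successor in Z. Already a fixed point.
Sat(AF (EG ((crit & req) & req))) = {q3, q4}
|Sat(AF (EG ((crit & req) & req)))| = |{q3, q4}| = 2.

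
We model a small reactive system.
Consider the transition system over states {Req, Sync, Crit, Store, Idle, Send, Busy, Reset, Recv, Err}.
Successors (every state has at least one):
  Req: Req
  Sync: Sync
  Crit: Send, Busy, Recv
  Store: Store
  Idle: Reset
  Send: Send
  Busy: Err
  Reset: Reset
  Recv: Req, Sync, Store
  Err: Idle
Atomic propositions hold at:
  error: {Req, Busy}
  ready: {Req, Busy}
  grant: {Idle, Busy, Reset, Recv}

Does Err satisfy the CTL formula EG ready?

No

EG ready: greatest fixpoint, start Z0 = {Req, Busy}, keep only states in Sat with some successor in Z. Z1 = {Req}; fixed.
Sat(EG ready) = {Req}
Err ∉ Sat(EG ready) = {Req}, so the formula does not hold at Err.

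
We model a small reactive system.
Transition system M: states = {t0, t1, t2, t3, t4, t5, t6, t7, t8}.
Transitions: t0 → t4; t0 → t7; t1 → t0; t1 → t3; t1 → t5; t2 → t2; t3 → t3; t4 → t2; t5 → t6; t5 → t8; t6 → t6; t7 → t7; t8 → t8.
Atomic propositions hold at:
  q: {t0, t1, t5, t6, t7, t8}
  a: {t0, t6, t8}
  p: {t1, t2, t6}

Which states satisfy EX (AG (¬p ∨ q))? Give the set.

{t0, t1, t3, t5, t6, t7, t8}

Sat(¬p) = {t0, t3, t4, t5, t7, t8}
Sat(¬p ∨ q) = {t0, t1, t3, t4, t5, t6, t7, t8}
AG (¬p ∨ q): greatest fixpoint, start Z0 = {t0, t1, t3, t4, t5, t6, t7, t8}, keep only states in Sat with every successor in Z. Z1 = {t0, t1, t3, t5, t6, t7, t8}; Z2 = {t1, t3, t5, t6, t7, t8}; Z3 = {t3, t5, t6, t7, t8}; fixed.
Sat(AG (¬p ∨ q)) = {t3, t5, t6, t7, t8}
Sat(EX (AG (¬p ∨ q))) = {s : some successor in {t3, t5, t6, t7, t8}} = {t0, t1, t3, t5, t6, t7, t8}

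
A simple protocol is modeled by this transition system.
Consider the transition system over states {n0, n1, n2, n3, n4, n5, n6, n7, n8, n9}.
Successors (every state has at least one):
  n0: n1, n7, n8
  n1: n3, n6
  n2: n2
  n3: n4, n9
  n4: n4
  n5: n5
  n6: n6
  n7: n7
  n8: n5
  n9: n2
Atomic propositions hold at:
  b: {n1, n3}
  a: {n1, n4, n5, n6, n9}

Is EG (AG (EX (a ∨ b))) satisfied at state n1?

No

Sat(a ∨ b) = {n1, n3, n4, n5, n6, n9}
Sat(EX (a ∨ b)) = {s : some successor in {n1, n3, n4, n5, n6, n9}} = {n0, n1, n3, n4, n5, n6, n8}
AG (EX (a ∨ b)): greatest fixpoint, start Z0 = {n0, n1, n3, n4, n5, n6, n8}, keep only states in Sat with every successor in Z. Z1 = {n1, n4, n5, n6, n8}; Z2 = {n4, n5, n6, n8}; fixed.
Sat(AG (EX (a ∨ b))) = {n4, n5, n6, n8}
EG (AG (EX (a ∨ b))): greatest fixpoint, start Z0 = {n4, n5, n6, n8}, keep only states in Sat with some successor in Z. Already a fixed point.
Sat(EG (AG (EX (a ∨ b)))) = {n4, n5, n6, n8}
n1 ∉ Sat(EG (AG (EX (a ∨ b)))) = {n4, n5, n6, n8}, so the formula does not hold at n1.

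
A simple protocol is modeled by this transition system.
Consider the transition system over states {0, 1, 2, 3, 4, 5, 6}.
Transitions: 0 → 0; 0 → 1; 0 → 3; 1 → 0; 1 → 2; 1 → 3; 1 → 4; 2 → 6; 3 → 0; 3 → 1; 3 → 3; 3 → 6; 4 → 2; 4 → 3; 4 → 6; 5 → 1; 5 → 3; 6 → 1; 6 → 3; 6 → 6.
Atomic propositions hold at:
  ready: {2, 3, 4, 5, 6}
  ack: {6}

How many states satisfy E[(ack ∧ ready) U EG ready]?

Sat(ack ∧ ready) = {6}
EG ready: greatest fixpoint, start Z0 = {2, 3, 4, 5, 6}, keep only states in Sat with some successor in Z. Already a fixed point.
Sat(EG ready) = {2, 3, 4, 5, 6}
E[(ack ∧ ready) U EG ready]: least fixpoint, start Z0 = Sat(EG ready) = {2, 3, 4, 5, 6}, add states in Sat(ack ∧ ready) with some successor in Z. Already a fixed point.
Sat(E[(ack ∧ ready) U EG ready]) = {2, 3, 4, 5, 6}
|Sat(E[(ack ∧ ready) U EG ready])| = |{2, 3, 4, 5, 6}| = 5.

5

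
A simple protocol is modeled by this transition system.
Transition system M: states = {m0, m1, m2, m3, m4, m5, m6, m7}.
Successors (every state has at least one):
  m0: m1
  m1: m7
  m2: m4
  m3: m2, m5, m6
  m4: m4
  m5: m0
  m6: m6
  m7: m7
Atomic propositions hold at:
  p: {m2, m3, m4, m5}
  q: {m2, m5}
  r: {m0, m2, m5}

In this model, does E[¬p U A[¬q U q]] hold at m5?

Sat(¬p) = {m0, m1, m6, m7}
Sat(¬q) = {m0, m1, m3, m4, m6, m7}
A[¬q U q]: least fixpoint, start Z0 = Sat(q) = {m2, m5}, add states in Sat(¬q) with every successor in Z. Already a fixed point.
Sat(A[¬q U q]) = {m2, m5}
E[¬p U A[¬q U q]]: least fixpoint, start Z0 = Sat(A[¬q U q]) = {m2, m5}, add states in Sat(¬p) with some successor in Z. Already a fixed point.
Sat(E[¬p U A[¬q U q]]) = {m2, m5}
m5 ∈ Sat(E[¬p U A[¬q U q]]) = {m2, m5}, so the formula holds at m5.

Yes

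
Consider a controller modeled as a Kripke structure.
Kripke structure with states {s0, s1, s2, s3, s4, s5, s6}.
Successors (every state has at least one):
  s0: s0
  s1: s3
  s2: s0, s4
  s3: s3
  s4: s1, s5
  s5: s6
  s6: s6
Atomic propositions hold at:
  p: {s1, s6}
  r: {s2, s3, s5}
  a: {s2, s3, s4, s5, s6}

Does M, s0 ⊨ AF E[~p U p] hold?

No

Sat(~p) = {s0, s2, s3, s4, s5}
E[~p U p]: least fixpoint, start Z0 = Sat(p) = {s1, s6}, add states in Sat(~p) with some successor in Z. Z1 = {s1, s4, s5, s6}; Z2 = {s1, s2, s4, s5, s6}; fixed.
Sat(E[~p U p]) = {s1, s2, s4, s5, s6}
AF E[~p U p]: least fixpoint, start Z0 = {s1, s2, s4, s5, s6}, add states with every successor in Z. Already a fixed point.
Sat(AF E[~p U p]) = {s1, s2, s4, s5, s6}
s0 ∉ Sat(AF E[~p U p]) = {s1, s2, s4, s5, s6}, so the formula does not hold at s0.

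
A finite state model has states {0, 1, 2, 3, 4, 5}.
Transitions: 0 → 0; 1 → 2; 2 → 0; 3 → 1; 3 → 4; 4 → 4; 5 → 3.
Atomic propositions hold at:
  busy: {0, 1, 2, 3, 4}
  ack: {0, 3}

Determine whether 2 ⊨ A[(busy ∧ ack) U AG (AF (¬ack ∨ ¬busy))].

Sat(busy ∧ ack) = {0, 3}
Sat(¬ack) = {1, 2, 4, 5}
Sat(¬busy) = {5}
Sat(¬ack ∨ ¬busy) = {1, 2, 4, 5}
AF (¬ack ∨ ¬busy): least fixpoint, start Z0 = {1, 2, 4, 5}, add states with every successor in Z. Z1 = {1, 2, 3, 4, 5}; fixed.
Sat(AF (¬ack ∨ ¬busy)) = {1, 2, 3, 4, 5}
AG (AF (¬ack ∨ ¬busy)): greatest fixpoint, start Z0 = {1, 2, 3, 4, 5}, keep only states in Sat with every successor in Z. Z1 = {1, 3, 4, 5}; Z2 = {3, 4, 5}; Z3 = {4, 5}; Z4 = {4}; fixed.
Sat(AG (AF (¬ack ∨ ¬busy))) = {4}
A[(busy ∧ ack) U AG (AF (¬ack ∨ ¬busy))]: least fixpoint, start Z0 = Sat(AG (AF (¬ack ∨ ¬busy))) = {4}, add states in Sat(busy ∧ ack) with every successor in Z. Already a fixed point.
Sat(A[(busy ∧ ack) U AG (AF (¬ack ∨ ¬busy))]) = {4}
2 ∉ Sat(A[(busy ∧ ack) U AG (AF (¬ack ∨ ¬busy))]) = {4}, so the formula does not hold at 2.

No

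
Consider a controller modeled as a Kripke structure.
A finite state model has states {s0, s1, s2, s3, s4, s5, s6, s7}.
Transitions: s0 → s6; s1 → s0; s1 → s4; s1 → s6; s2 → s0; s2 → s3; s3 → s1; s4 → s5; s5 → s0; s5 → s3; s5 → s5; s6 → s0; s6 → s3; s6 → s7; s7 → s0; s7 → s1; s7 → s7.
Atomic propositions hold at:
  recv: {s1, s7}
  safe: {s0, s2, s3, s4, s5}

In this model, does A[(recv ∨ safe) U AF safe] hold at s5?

Yes

Sat(recv ∨ safe) = {s0, s1, s2, s3, s4, s5, s7}
AF safe: least fixpoint, start Z0 = {s0, s2, s3, s4, s5}, add states with every successor in Z. Already a fixed point.
Sat(AF safe) = {s0, s2, s3, s4, s5}
A[(recv ∨ safe) U AF safe]: least fixpoint, start Z0 = Sat(AF safe) = {s0, s2, s3, s4, s5}, add states in Sat(recv ∨ safe) with every successor in Z. Already a fixed point.
Sat(A[(recv ∨ safe) U AF safe]) = {s0, s2, s3, s4, s5}
s5 ∈ Sat(A[(recv ∨ safe) U AF safe]) = {s0, s2, s3, s4, s5}, so the formula holds at s5.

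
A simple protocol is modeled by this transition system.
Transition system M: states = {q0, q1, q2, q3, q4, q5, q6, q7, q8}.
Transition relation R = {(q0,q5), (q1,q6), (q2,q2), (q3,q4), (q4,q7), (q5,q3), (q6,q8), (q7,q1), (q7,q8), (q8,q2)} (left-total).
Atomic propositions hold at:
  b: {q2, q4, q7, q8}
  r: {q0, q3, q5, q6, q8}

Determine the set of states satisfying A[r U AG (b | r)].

{q2, q6, q8}

Sat(b | r) = {q0, q2, q3, q4, q5, q6, q7, q8}
AG (b | r): greatest fixpoint, start Z0 = {q0, q2, q3, q4, q5, q6, q7, q8}, keep only states in Sat with every successor in Z. Z1 = {q0, q2, q3, q4, q5, q6, q8}; Z2 = {q0, q2, q3, q5, q6, q8}; Z3 = {q0, q2, q5, q6, q8}; Z4 = {q0, q2, q6, q8}; Z5 = {q2, q6, q8}; fixed.
Sat(AG (b | r)) = {q2, q6, q8}
A[r U AG (b | r)]: least fixpoint, start Z0 = Sat(AG (b | r)) = {q2, q6, q8}, add states in Sat(r) with every successor in Z. Already a fixed point.
Sat(A[r U AG (b | r)]) = {q2, q6, q8}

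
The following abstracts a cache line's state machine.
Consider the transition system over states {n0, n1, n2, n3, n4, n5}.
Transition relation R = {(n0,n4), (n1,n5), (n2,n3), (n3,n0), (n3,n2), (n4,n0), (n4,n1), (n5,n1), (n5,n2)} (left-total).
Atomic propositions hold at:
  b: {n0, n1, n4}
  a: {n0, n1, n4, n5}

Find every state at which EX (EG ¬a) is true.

Sat(¬a) = {n2, n3}
EG ¬a: greatest fixpoint, start Z0 = {n2, n3}, keep only states in Sat with some successor in Z. Already a fixed point.
Sat(EG ¬a) = {n2, n3}
Sat(EX (EG ¬a)) = {s : some successor in {n2, n3}} = {n2, n3, n5}

{n2, n3, n5}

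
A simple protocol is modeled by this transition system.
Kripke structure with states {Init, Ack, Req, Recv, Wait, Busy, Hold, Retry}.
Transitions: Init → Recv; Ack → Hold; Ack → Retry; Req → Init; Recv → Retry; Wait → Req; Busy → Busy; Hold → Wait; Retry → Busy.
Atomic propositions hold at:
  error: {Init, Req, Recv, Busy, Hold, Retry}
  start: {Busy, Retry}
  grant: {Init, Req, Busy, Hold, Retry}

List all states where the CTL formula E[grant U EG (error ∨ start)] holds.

Sat(error ∨ start) = {Init, Req, Recv, Busy, Hold, Retry}
EG (error ∨ start): greatest fixpoint, start Z0 = {Init, Req, Recv, Busy, Hold, Retry}, keep only states in Sat with some successor in Z. Z1 = {Init, Req, Recv, Busy, Retry}; fixed.
Sat(EG (error ∨ start)) = {Init, Req, Recv, Busy, Retry}
E[grant U EG (error ∨ start)]: least fixpoint, start Z0 = Sat(EG (error ∨ start)) = {Init, Req, Recv, Busy, Retry}, add states in Sat(grant) with some successor in Z. Already a fixed point.
Sat(E[grant U EG (error ∨ start)]) = {Init, Req, Recv, Busy, Retry}

{Init, Req, Recv, Busy, Retry}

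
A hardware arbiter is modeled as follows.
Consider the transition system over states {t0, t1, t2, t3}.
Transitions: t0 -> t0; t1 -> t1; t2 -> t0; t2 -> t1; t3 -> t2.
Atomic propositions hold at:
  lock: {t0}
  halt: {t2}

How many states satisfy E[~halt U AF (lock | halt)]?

Sat(~halt) = {t0, t1, t3}
Sat(lock | halt) = {t0, t2}
AF (lock | halt): least fixpoint, start Z0 = {t0, t2}, add states with every successor in Z. Z1 = {t0, t2, t3}; fixed.
Sat(AF (lock | halt)) = {t0, t2, t3}
E[~halt U AF (lock | halt)]: least fixpoint, start Z0 = Sat(AF (lock | halt)) = {t0, t2, t3}, add states in Sat(~halt) with some successor in Z. Already a fixed point.
Sat(E[~halt U AF (lock | halt)]) = {t0, t2, t3}
|Sat(E[~halt U AF (lock | halt)])| = |{t0, t2, t3}| = 3.

3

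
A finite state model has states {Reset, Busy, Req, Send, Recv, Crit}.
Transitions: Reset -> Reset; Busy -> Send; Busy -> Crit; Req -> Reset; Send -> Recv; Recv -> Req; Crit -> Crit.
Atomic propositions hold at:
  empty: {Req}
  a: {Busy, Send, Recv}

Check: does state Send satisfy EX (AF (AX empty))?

Sat(AX empty) = {s : every successor in {Req}} = {Recv}
AF (AX empty): least fixpoint, start Z0 = {Recv}, add states with every successor in Z. Z1 = {Send, Recv}; fixed.
Sat(AF (AX empty)) = {Send, Recv}
Sat(EX (AF (AX empty))) = {s : some successor in {Send, Recv}} = {Busy, Send}
Send ∈ Sat(EX (AF (AX empty))) = {Busy, Send}, so the formula holds at Send.

Yes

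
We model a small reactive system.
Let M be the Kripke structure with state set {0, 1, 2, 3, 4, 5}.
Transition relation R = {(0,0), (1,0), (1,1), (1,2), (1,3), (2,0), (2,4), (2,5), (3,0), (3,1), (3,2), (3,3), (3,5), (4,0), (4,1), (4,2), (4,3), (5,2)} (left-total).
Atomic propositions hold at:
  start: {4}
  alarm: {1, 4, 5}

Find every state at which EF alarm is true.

{1, 2, 3, 4, 5}

EF alarm: least fixpoint, start Z0 = {1, 4, 5}, add states with some successor in Z. Z1 = {1, 2, 3, 4, 5}; fixed.
Sat(EF alarm) = {1, 2, 3, 4, 5}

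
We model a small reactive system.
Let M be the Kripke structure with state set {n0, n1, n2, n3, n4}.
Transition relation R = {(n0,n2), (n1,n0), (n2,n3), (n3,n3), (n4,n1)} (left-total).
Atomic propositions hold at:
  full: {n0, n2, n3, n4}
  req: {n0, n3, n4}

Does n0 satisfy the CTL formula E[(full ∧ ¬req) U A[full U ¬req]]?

Sat(¬req) = {n1, n2}
Sat(full ∧ ¬req) = {n2}
A[full U ¬req]: least fixpoint, start Z0 = Sat(¬req) = {n1, n2}, add states in Sat(full) with every successor in Z. Z1 = {n0, n1, n2, n4}; fixed.
Sat(A[full U ¬req]) = {n0, n1, n2, n4}
E[(full ∧ ¬req) U A[full U ¬req]]: least fixpoint, start Z0 = Sat(A[full U ¬req]) = {n0, n1, n2, n4}, add states in Sat(full ∧ ¬req) with some successor in Z. Already a fixed point.
Sat(E[(full ∧ ¬req) U A[full U ¬req]]) = {n0, n1, n2, n4}
n0 ∈ Sat(E[(full ∧ ¬req) U A[full U ¬req]]) = {n0, n1, n2, n4}, so the formula holds at n0.

Yes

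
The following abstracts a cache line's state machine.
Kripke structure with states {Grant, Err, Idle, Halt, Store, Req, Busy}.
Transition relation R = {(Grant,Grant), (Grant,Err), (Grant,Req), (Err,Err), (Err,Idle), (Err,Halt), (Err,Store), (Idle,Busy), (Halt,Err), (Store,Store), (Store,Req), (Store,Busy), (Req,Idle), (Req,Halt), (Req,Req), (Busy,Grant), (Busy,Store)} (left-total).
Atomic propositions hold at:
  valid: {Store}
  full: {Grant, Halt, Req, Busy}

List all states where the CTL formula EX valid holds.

{Err, Store, Busy}

Sat(EX valid) = {s : some successor in {Store}} = {Err, Store, Busy}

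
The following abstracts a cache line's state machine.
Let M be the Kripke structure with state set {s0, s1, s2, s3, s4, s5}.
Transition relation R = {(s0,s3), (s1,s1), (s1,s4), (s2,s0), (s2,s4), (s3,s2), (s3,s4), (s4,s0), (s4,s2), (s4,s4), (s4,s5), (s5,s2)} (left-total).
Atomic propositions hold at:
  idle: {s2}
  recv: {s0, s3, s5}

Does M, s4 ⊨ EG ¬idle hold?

Sat(¬idle) = {s0, s1, s3, s4, s5}
EG ¬idle: greatest fixpoint, start Z0 = {s0, s1, s3, s4, s5}, keep only states in Sat with some successor in Z. Z1 = {s0, s1, s3, s4}; fixed.
Sat(EG ¬idle) = {s0, s1, s3, s4}
s4 ∈ Sat(EG ¬idle) = {s0, s1, s3, s4}, so the formula holds at s4.

Yes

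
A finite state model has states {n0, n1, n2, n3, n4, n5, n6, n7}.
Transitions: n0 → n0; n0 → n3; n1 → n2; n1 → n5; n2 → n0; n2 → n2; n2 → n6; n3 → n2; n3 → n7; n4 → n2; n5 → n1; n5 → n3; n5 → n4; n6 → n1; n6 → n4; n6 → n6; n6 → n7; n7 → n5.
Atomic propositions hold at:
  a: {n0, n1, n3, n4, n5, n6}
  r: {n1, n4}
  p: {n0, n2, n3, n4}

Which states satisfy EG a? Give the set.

{n0, n1, n5, n6}

EG a: greatest fixpoint, start Z0 = {n0, n1, n3, n4, n5, n6}, keep only states in Sat with some successor in Z. Z1 = {n0, n1, n5, n6}; fixed.
Sat(EG a) = {n0, n1, n5, n6}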